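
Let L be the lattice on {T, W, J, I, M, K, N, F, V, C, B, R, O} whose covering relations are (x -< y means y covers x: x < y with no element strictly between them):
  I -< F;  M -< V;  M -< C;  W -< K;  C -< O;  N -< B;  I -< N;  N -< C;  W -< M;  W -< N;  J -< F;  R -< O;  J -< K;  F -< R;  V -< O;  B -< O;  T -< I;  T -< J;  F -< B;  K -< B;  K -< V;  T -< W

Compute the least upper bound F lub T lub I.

F

Common upper bounds of {F, T, I}: B, F, O, R.
The least among these is F.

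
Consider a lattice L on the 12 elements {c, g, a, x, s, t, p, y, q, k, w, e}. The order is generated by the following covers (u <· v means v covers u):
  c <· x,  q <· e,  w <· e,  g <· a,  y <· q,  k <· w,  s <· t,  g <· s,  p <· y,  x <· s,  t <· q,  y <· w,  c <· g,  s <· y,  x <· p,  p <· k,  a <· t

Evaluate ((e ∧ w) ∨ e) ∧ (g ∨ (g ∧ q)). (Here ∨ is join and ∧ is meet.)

e ∧ w = w
w ∨ e = e
g ∧ q = g
g ∨ g = g
e ∧ g = g

g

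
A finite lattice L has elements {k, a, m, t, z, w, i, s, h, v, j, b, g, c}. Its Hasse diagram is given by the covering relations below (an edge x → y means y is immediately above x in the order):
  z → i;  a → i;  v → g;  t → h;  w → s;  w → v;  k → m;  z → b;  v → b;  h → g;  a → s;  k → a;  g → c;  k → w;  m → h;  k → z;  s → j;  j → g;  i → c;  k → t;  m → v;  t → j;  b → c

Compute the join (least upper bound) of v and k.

Common upper bounds of {v, k}: b, c, g, v.
The least among these is v.

v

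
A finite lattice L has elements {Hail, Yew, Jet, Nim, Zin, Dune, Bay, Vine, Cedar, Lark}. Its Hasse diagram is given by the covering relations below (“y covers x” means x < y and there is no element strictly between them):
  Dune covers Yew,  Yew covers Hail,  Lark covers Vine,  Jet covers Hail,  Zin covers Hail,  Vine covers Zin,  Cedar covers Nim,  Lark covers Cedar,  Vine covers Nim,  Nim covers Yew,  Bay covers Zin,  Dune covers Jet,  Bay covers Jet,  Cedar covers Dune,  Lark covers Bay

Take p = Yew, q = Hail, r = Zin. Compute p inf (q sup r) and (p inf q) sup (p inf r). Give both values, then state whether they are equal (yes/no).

q sup r = Zin, so p inf (q sup r) = Yew inf Zin = Hail.
p inf q = Hail and p inf r = Hail, so (p inf q) sup (p inf r) = Hail sup Hail = Hail.
Equal: yes.

Hail; Hail; yes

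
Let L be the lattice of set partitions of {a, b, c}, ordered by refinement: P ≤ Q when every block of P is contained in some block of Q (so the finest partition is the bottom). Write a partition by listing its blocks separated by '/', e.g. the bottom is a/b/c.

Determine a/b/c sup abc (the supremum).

abc

The join of a/b/c and abc merges any blocks that overlap across the partitions, giving abc.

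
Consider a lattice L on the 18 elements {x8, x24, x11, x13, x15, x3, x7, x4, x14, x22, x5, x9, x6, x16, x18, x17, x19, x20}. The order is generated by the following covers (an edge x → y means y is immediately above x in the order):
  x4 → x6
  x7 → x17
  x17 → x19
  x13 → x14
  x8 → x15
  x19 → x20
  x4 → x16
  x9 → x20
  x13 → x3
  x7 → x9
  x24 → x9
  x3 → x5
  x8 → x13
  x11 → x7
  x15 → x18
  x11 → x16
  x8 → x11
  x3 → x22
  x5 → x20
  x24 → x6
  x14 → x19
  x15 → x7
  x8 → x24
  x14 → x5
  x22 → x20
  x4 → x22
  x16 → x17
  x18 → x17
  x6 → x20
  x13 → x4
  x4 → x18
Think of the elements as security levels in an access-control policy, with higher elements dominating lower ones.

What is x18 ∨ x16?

x17

Common upper bounds of {x18, x16}: x17, x19, x20.
The least among these is x17.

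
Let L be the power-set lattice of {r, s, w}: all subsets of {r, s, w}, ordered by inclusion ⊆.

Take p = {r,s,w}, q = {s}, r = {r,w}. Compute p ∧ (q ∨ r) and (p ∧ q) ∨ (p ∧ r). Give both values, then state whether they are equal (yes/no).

{r,s,w}; {r,s,w}; yes

q ∨ r = {r,s,w}, so p ∧ (q ∨ r) = {r,s,w} ∧ {r,s,w} = {r,s,w}.
p ∧ q = {s} and p ∧ r = {r,w}, so (p ∧ q) ∨ (p ∧ r) = {s} ∨ {r,w} = {r,s,w}.
Equal: yes.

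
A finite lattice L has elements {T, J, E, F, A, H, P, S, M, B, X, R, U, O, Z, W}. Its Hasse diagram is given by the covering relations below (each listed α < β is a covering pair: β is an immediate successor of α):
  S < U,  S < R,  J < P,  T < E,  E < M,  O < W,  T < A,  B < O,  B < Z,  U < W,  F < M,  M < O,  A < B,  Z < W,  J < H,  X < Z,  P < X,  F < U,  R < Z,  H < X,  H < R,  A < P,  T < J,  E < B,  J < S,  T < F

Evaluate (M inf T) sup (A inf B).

M ∧ T = T
A ∧ B = A
T ∨ A = A

A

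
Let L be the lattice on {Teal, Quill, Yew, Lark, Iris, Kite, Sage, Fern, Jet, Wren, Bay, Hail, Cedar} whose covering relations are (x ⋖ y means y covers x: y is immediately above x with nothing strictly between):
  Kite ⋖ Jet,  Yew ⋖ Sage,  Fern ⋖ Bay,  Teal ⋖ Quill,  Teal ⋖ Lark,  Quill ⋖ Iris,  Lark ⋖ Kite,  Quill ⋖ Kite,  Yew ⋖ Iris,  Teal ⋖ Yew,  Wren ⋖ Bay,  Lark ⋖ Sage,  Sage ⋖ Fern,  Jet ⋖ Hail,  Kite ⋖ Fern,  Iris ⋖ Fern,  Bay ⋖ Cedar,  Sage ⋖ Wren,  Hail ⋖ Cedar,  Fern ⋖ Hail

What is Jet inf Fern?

Common lower bounds of {Jet, Fern}: Kite, Lark, Quill, Teal.
The greatest among these is Kite.

Kite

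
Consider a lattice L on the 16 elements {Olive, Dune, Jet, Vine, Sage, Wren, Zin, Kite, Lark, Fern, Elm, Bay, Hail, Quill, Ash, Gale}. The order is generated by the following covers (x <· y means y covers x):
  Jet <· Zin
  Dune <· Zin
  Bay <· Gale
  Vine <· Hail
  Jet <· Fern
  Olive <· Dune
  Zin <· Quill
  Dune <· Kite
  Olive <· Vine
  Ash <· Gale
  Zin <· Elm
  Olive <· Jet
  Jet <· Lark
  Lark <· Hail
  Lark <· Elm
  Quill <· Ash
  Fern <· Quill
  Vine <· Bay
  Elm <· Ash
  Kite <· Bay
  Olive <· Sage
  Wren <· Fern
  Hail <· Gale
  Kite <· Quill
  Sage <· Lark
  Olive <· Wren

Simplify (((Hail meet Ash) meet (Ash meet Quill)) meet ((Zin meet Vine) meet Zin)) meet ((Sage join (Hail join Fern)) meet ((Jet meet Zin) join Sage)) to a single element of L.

Olive

Hail ∧ Ash = Lark
Ash ∧ Quill = Quill
Lark ∧ Quill = Jet
Zin ∧ Vine = Olive
Olive ∧ Zin = Olive
Jet ∧ Olive = Olive
Hail ∨ Fern = Gale
Sage ∨ Gale = Gale
Jet ∧ Zin = Jet
Jet ∨ Sage = Lark
Gale ∧ Lark = Lark
Olive ∧ Lark = Olive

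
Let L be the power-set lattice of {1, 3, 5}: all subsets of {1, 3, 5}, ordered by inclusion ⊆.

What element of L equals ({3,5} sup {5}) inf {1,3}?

{3,5} ∨ {5} = {3,5}
{3,5} ∧ {1,3} = {3}

{3}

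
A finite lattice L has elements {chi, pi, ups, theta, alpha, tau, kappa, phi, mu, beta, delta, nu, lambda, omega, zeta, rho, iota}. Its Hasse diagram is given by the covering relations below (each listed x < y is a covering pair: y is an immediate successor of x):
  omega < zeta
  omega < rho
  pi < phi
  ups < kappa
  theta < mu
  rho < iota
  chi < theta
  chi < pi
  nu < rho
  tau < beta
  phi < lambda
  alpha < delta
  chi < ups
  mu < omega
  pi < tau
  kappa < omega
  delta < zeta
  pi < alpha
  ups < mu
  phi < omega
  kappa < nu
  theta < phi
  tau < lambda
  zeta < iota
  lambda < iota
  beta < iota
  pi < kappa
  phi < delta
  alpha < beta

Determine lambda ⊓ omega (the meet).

Common lower bounds of {lambda, omega}: chi, phi, pi, theta.
The greatest among these is phi.

phi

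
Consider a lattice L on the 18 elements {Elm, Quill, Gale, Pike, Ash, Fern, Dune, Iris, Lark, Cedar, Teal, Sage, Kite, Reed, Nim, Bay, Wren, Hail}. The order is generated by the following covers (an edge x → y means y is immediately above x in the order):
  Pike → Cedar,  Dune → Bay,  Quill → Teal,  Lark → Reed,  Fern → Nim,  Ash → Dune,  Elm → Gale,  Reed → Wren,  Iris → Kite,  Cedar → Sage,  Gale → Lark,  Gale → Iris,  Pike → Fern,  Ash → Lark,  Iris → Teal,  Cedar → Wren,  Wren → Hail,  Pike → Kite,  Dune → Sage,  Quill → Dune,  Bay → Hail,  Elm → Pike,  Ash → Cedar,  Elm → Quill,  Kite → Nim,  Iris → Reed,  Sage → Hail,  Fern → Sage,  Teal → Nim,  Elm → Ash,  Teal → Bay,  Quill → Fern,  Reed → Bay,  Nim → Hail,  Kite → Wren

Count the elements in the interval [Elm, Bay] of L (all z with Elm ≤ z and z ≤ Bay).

The interval [Elm, Bay] = {Ash, Bay, Dune, Elm, Gale, Iris, Lark, Quill, Reed, Teal}, which has 10 elements.

10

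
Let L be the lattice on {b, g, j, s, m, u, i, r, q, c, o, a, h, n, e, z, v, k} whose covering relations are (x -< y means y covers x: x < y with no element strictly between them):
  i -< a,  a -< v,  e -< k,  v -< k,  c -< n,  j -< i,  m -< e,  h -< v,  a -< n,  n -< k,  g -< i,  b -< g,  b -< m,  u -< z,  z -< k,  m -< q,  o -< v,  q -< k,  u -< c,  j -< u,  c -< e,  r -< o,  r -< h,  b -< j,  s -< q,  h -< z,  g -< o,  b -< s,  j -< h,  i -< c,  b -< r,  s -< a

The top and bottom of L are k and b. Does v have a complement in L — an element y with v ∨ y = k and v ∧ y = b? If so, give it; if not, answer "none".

Need y with v ∨ y = k and v ∧ y = b.
Checking each element gives: m.

m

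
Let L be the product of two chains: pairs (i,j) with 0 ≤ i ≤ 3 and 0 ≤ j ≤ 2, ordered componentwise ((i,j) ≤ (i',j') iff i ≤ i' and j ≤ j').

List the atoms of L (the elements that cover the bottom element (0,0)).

(0,1), (1,0)

The atoms are exactly the elements that cover (0,0): (0,1), (1,0).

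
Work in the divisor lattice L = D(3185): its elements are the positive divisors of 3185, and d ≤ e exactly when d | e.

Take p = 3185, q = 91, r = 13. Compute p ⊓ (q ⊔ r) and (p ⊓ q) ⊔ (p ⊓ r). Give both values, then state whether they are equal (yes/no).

91; 91; yes

q ⊔ r = 91, so p ⊓ (q ⊔ r) = 3185 ⊓ 91 = 91.
p ⊓ q = 91 and p ⊓ r = 13, so (p ⊓ q) ⊔ (p ⊓ r) = 91 ⊔ 13 = 91.
Equal: yes.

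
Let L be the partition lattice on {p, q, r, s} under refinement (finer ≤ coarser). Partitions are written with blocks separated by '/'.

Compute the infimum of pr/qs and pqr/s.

pr/q/s

The meet (common refinement) of pr/qs and pqr/s intersects blocks pairwise, giving pr/q/s.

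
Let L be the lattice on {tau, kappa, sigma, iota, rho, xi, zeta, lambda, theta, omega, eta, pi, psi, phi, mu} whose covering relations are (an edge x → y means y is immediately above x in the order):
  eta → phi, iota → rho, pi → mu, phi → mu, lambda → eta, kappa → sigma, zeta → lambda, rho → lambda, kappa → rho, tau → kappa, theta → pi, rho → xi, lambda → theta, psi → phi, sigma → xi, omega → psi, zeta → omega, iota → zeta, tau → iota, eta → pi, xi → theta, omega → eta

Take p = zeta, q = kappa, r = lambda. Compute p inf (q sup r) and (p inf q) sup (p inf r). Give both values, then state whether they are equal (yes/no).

q sup r = lambda, so p inf (q sup r) = zeta inf lambda = zeta.
p inf q = tau and p inf r = zeta, so (p inf q) sup (p inf r) = tau sup zeta = zeta.
Equal: yes.

zeta; zeta; yes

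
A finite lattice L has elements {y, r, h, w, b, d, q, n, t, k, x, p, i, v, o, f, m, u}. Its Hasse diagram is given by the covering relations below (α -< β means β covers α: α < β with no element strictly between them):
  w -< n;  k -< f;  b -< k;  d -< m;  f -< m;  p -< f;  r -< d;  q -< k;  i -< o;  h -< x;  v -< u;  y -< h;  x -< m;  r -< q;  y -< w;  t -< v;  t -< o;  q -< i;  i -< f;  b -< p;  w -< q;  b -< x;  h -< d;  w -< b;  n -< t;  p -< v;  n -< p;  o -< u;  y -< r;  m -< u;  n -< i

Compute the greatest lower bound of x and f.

b

Common lower bounds of {x, f}: b, w, y.
The greatest among these is b.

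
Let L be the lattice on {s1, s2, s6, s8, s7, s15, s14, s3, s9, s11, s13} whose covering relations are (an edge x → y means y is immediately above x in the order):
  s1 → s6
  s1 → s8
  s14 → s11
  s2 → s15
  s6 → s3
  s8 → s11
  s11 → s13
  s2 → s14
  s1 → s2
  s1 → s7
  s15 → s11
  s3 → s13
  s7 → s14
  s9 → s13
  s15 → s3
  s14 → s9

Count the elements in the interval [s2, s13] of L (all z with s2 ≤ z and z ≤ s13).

7

The interval [s2, s13] = {s11, s13, s14, s15, s2, s3, s9}, which has 7 elements.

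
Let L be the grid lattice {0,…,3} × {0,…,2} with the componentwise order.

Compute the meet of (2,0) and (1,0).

In a product of chains, the meet is componentwise min, giving (1,0).

(1,0)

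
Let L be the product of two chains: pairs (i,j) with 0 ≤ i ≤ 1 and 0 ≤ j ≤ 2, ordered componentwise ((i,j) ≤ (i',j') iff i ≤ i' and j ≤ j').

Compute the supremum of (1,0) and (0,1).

In a product of chains, the join is componentwise max, giving (1,1).

(1,1)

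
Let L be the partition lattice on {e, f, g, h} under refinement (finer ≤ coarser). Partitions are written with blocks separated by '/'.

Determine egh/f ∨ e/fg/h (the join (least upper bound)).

efgh

The join of egh/f and e/fg/h merges any blocks that overlap across the partitions, giving efgh.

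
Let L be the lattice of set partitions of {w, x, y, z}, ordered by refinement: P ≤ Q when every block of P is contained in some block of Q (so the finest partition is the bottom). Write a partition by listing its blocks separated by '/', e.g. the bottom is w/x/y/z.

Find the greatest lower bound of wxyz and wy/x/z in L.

Common lower bounds of {wxyz, wy/x/z}: w/x/y/z, wy/x/z.
The greatest among these is wy/x/z.

wy/x/z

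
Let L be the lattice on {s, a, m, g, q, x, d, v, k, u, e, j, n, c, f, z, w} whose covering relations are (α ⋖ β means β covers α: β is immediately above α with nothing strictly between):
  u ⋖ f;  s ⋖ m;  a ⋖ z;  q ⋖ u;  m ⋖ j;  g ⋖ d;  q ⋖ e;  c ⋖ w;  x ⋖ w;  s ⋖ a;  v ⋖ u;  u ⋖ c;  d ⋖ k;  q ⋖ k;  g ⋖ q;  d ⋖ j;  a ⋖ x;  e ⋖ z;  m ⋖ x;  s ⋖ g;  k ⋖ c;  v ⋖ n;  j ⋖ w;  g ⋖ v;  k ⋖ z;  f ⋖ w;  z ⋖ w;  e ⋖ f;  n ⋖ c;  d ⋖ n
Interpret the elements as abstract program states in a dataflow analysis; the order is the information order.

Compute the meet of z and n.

Common lower bounds of {z, n}: d, g, s.
The greatest among these is d.

d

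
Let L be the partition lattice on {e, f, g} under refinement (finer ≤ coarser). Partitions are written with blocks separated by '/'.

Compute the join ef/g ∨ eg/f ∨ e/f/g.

Common upper bounds of {ef/g, eg/f, e/f/g}: efg.
The least among these is efg.

efg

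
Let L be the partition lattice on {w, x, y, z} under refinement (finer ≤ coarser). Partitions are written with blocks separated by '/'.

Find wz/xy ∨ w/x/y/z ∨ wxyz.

The join of wz/xy, w/x/y/z, wxyz merges any blocks that overlap across the partitions, giving wxyz.

wxyz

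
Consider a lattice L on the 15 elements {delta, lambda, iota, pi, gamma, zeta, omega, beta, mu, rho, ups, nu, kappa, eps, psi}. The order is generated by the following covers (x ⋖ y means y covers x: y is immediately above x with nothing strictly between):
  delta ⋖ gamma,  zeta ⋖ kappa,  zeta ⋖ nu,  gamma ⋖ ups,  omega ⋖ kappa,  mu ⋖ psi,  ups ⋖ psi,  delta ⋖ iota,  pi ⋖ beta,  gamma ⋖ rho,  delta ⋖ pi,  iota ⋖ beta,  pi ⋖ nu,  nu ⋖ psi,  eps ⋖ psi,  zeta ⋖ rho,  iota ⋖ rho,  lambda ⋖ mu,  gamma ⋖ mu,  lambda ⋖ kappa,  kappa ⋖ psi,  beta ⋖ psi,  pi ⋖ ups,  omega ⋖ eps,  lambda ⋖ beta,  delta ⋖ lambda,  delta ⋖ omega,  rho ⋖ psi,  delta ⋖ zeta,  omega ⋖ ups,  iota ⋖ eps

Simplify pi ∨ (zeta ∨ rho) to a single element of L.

zeta ∨ rho = rho
pi ∨ rho = psi

psi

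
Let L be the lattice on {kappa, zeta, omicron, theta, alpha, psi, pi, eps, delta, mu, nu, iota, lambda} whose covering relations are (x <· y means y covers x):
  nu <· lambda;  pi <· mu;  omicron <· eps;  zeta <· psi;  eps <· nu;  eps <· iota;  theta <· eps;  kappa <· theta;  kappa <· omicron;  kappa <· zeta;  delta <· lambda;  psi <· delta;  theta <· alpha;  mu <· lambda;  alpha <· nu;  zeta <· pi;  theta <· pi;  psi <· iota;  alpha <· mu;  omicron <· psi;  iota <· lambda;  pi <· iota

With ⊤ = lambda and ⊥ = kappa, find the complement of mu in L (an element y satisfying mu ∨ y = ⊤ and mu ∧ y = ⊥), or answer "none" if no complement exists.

omicron

Need y with mu ∨ y = lambda and mu ∧ y = kappa.
Checking each element gives: omicron.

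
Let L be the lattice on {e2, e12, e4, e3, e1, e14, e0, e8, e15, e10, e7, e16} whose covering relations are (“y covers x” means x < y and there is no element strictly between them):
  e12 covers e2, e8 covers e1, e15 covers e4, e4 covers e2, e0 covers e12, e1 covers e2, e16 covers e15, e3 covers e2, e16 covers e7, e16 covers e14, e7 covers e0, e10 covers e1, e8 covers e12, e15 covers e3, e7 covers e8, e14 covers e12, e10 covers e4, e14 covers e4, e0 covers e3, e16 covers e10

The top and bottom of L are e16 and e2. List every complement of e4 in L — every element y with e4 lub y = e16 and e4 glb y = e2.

e0, e7, e8

Need y with e4 ∨ y = e16 and e4 ∧ y = e2.
Checking each element gives: e0, e7, e8.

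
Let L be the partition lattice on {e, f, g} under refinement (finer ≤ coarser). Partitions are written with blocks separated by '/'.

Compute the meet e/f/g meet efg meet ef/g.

Common lower bounds of {e/f/g, efg, ef/g}: e/f/g.
The greatest among these is e/f/g.

e/f/g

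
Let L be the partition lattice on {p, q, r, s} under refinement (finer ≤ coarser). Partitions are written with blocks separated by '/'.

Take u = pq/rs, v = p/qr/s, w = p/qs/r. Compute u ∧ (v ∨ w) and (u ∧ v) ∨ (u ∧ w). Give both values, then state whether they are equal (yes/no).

p/q/rs; p/q/r/s; no

v ∨ w = p/qrs, so u ∧ (v ∨ w) = pq/rs ∧ p/qrs = p/q/rs.
u ∧ v = p/q/r/s and u ∧ w = p/q/r/s, so (u ∧ v) ∨ (u ∧ w) = p/q/r/s ∨ p/q/r/s = p/q/r/s.
Equal: no.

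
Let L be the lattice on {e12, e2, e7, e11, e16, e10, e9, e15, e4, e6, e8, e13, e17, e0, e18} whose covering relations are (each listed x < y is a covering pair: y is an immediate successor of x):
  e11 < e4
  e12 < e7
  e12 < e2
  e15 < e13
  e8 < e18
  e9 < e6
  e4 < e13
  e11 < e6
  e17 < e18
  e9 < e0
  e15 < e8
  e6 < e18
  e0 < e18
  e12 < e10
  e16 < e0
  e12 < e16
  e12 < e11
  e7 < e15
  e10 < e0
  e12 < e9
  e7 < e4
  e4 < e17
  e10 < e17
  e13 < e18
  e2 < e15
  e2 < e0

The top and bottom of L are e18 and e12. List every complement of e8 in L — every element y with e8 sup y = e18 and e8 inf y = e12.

e10, e11, e16, e6, e9

Need y with e8 ∨ y = e18 and e8 ∧ y = e12.
Checking each element gives: e10, e11, e16, e6, e9.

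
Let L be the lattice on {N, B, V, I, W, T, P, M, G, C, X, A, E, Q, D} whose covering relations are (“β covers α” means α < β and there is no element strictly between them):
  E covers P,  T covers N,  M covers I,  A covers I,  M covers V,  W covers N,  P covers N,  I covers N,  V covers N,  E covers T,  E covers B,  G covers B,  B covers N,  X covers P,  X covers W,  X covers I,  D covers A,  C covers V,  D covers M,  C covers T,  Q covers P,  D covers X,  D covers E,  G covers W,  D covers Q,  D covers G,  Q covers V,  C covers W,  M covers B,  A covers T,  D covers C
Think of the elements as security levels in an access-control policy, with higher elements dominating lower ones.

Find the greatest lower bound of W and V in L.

Common lower bounds of {W, V}: N.
The greatest among these is N.

N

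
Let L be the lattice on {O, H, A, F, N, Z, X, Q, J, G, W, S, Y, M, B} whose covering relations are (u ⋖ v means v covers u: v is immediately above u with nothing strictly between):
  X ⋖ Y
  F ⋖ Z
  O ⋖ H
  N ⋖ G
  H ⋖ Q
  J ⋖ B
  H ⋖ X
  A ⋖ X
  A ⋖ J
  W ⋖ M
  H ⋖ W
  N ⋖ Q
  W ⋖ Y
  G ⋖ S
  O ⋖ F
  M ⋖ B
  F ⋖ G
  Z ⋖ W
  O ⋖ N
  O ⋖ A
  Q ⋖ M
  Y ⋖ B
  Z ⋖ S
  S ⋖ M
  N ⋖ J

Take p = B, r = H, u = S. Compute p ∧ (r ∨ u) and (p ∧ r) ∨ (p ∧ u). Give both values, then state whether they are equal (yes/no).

r ∨ u = M, so p ∧ (r ∨ u) = B ∧ M = M.
p ∧ r = H and p ∧ u = S, so (p ∧ r) ∨ (p ∧ u) = H ∨ S = M.
Equal: yes.

M; M; yes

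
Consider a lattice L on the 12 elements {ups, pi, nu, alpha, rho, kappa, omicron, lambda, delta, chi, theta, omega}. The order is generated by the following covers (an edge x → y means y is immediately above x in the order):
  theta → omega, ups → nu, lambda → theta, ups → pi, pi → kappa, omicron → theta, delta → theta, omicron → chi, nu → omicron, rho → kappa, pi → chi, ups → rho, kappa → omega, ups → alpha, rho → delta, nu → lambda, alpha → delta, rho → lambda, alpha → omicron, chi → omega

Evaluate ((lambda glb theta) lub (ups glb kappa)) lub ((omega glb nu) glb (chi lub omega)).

lambda ∧ theta = lambda
ups ∧ kappa = ups
lambda ∨ ups = lambda
omega ∧ nu = nu
chi ∨ omega = omega
nu ∧ omega = nu
lambda ∨ nu = lambda

lambda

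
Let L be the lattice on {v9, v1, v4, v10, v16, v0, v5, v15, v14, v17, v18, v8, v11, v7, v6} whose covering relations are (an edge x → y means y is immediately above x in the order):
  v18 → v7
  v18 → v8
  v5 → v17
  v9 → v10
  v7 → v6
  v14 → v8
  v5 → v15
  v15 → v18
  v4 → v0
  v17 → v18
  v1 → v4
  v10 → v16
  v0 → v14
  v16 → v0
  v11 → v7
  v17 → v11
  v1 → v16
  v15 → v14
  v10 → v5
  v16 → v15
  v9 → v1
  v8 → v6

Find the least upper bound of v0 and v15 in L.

v14

Common upper bounds of {v0, v15}: v14, v6, v8.
The least among these is v14.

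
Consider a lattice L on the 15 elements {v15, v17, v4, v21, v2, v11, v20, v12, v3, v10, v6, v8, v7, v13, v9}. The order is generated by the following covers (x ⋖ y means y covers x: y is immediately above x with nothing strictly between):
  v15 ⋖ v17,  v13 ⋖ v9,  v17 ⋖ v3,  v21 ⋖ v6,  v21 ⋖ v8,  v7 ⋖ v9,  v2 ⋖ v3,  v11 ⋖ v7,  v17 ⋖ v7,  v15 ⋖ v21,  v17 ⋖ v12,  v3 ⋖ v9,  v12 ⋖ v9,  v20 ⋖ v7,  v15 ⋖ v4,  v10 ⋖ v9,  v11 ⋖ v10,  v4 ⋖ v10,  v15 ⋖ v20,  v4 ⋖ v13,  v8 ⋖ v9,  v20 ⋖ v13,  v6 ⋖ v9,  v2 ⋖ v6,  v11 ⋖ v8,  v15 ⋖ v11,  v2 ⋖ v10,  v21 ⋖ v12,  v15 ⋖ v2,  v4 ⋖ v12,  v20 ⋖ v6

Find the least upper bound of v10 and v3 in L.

v9

Common upper bounds of {v10, v3}: v9.
The least among these is v9.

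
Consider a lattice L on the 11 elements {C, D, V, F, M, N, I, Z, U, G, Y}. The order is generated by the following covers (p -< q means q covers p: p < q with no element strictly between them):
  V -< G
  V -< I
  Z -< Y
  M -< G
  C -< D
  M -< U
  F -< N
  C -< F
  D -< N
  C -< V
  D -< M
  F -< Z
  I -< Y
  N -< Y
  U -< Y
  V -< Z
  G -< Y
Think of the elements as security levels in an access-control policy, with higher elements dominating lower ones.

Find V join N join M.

Common upper bounds of {V, N, M}: Y.
The least among these is Y.

Y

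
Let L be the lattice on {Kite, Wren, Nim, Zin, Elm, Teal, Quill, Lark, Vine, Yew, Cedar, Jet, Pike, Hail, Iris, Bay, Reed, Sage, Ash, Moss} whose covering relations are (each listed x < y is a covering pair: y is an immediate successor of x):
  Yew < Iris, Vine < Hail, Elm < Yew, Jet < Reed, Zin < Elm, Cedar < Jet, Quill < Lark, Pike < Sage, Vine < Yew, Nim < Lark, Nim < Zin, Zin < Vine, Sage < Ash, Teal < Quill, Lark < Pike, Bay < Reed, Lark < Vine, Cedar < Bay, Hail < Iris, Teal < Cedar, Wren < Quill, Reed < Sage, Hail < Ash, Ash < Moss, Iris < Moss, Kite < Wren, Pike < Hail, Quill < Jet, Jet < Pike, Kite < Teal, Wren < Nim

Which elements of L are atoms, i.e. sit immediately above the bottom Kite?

Teal, Wren

The atoms are exactly the elements that cover Kite: Teal, Wren.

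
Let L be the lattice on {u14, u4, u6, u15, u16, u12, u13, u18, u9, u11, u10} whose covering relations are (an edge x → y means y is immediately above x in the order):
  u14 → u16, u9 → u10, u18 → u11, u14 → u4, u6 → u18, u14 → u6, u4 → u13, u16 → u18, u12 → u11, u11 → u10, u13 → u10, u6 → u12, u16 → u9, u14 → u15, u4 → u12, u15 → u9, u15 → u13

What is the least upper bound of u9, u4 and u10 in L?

Common upper bounds of {u9, u4, u10}: u10.
The least among these is u10.

u10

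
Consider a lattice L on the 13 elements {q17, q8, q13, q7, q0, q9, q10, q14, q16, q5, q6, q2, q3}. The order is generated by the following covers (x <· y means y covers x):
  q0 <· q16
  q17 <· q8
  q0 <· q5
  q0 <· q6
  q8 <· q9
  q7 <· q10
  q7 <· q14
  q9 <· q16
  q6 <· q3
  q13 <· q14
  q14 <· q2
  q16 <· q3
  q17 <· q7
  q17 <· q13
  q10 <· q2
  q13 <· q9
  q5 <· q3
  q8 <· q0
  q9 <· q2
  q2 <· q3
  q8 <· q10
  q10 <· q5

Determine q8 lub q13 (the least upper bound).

q9

Common upper bounds of {q8, q13}: q16, q2, q3, q9.
The least among these is q9.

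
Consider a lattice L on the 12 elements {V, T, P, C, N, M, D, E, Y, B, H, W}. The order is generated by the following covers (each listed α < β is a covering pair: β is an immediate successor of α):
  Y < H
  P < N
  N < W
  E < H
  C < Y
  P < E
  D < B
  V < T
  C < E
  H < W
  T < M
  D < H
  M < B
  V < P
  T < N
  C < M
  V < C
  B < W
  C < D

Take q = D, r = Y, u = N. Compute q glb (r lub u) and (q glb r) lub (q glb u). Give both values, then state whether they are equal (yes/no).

D; C; no

r lub u = W, so q glb (r lub u) = D glb W = D.
q glb r = C and q glb u = V, so (q glb r) lub (q glb u) = C lub V = C.
Equal: no.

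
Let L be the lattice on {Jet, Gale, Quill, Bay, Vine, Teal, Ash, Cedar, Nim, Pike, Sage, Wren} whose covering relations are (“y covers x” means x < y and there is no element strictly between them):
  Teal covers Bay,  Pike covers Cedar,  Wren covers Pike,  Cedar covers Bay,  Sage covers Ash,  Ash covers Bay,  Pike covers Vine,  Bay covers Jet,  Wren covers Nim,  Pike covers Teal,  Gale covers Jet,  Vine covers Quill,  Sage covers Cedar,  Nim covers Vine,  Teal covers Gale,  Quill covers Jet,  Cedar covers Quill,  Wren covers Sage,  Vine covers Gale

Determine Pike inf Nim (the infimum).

Vine

Common lower bounds of {Pike, Nim}: Gale, Jet, Quill, Vine.
The greatest among these is Vine.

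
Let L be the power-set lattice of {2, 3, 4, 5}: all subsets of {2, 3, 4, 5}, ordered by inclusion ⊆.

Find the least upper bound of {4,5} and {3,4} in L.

Common upper bounds of {{4,5}, {3,4}}: {2,3,4,5}, {3,4,5}.
The least among these is {3,4,5}.

{3,4,5}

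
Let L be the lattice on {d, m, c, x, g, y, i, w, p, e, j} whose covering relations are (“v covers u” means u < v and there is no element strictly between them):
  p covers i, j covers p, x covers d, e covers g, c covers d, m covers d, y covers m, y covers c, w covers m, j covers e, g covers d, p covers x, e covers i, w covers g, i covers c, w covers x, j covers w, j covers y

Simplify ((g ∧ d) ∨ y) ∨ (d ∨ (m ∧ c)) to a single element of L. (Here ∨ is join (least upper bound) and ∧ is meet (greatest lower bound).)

g ∧ d = d
d ∨ y = y
m ∧ c = d
d ∨ d = d
y ∨ d = y

y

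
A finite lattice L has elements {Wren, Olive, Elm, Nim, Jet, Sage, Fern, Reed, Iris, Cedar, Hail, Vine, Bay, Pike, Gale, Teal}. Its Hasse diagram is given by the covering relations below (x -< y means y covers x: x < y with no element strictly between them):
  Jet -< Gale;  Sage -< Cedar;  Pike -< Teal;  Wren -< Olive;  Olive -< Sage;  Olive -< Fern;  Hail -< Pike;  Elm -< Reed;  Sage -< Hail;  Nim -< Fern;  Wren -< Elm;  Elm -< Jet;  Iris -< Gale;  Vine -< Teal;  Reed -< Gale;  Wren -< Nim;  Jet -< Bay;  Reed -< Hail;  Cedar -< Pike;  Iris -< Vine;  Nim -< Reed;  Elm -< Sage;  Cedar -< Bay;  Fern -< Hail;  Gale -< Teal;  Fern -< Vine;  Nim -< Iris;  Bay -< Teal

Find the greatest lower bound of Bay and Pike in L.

Cedar

Common lower bounds of {Bay, Pike}: Cedar, Elm, Olive, Sage, Wren.
The greatest among these is Cedar.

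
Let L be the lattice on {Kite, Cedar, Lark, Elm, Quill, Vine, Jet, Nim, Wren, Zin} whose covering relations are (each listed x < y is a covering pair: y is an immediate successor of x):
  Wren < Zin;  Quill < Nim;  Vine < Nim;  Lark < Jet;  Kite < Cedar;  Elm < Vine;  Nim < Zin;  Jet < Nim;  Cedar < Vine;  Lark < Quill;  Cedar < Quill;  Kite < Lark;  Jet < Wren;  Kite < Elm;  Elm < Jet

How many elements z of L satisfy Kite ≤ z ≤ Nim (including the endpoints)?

8

The interval [Kite, Nim] = {Cedar, Elm, Jet, Kite, Lark, Nim, Quill, Vine}, which has 8 elements.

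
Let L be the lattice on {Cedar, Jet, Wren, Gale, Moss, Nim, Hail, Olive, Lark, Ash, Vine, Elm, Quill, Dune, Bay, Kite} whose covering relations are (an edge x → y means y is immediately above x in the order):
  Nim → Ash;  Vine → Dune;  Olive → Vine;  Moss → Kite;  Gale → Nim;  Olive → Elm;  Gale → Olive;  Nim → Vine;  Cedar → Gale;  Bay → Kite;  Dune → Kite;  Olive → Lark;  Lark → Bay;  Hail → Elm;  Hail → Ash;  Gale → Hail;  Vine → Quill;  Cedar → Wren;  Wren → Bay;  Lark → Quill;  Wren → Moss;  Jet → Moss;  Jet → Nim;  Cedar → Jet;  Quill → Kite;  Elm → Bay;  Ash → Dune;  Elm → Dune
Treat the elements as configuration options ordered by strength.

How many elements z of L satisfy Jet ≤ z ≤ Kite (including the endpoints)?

8

The interval [Jet, Kite] = {Ash, Dune, Jet, Kite, Moss, Nim, Quill, Vine}, which has 8 elements.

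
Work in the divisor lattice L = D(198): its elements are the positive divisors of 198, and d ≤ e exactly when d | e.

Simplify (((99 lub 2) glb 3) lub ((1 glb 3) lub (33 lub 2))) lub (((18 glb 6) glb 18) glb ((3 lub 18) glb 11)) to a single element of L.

66

99 ∨ 2 = 198
198 ∧ 3 = 3
1 ∧ 3 = 1
33 ∨ 2 = 66
1 ∨ 66 = 66
3 ∨ 66 = 66
18 ∧ 6 = 6
6 ∧ 18 = 6
3 ∨ 18 = 18
18 ∧ 11 = 1
6 ∧ 1 = 1
66 ∨ 1 = 66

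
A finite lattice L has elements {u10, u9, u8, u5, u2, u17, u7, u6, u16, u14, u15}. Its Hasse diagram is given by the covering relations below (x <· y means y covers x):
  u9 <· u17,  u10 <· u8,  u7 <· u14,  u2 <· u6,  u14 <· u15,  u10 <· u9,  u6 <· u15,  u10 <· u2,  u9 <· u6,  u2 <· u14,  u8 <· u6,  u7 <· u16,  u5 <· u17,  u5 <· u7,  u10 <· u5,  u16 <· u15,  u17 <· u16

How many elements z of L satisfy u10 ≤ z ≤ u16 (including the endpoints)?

The interval [u10, u16] = {u10, u16, u17, u5, u7, u9}, which has 6 elements.

6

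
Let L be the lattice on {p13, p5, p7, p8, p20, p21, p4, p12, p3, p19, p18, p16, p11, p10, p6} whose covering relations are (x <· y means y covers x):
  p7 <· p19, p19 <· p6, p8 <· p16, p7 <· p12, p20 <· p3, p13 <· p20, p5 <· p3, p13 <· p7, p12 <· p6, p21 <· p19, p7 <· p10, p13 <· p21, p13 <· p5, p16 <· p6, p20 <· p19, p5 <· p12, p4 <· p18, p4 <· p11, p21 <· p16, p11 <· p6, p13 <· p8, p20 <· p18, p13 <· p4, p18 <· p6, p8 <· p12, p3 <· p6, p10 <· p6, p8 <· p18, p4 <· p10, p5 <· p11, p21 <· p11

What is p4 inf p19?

p13

Common lower bounds of {p4, p19}: p13.
The greatest among these is p13.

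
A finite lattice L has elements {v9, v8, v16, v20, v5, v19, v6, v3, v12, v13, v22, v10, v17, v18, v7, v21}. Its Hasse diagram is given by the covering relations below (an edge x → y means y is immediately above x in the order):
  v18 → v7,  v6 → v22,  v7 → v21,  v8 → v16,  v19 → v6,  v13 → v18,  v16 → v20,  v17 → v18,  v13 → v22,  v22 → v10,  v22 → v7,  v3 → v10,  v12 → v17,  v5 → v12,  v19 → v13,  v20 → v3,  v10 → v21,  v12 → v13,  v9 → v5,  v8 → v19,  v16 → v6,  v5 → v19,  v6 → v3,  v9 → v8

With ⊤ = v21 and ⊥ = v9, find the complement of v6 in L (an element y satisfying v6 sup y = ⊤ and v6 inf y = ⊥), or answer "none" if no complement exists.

none

For every candidate y, either v6 ∨ y ≠ v21 or v6 ∧ y ≠ v9; no complement exists.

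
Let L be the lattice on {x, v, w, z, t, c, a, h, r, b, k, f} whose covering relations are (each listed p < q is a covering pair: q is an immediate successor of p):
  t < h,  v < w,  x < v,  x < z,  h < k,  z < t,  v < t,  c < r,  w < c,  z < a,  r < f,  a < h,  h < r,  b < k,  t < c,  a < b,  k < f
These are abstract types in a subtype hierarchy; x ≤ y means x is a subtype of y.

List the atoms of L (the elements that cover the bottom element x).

The atoms are exactly the elements that cover x: v, z.

v, z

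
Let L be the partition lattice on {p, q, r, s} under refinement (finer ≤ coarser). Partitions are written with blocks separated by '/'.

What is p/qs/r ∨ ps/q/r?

The join of p/qs/r and ps/q/r merges any blocks that overlap across the partitions, giving pqs/r.

pqs/r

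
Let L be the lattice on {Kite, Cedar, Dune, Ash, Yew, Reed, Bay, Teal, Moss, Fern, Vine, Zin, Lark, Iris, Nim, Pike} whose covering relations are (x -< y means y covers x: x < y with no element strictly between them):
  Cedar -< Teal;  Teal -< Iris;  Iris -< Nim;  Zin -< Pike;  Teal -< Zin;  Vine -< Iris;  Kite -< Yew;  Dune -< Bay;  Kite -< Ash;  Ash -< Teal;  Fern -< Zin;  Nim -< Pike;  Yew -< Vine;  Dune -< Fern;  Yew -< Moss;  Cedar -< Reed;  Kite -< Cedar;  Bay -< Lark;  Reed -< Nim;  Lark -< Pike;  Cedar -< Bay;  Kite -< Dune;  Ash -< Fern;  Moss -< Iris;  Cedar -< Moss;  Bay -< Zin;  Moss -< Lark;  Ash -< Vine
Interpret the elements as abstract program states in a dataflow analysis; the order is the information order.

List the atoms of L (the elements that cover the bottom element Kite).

Ash, Cedar, Dune, Yew

The atoms are exactly the elements that cover Kite: Ash, Cedar, Dune, Yew.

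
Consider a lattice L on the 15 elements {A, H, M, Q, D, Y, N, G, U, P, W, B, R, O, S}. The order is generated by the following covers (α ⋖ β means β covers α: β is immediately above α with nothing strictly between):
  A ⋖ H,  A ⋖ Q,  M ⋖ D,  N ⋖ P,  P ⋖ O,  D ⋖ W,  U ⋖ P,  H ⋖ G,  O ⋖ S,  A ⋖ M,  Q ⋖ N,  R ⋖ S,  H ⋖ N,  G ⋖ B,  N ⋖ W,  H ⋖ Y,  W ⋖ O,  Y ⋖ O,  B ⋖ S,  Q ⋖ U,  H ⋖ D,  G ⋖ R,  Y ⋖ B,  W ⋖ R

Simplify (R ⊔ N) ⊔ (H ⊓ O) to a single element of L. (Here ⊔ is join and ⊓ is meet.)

R ∨ N = R
H ∧ O = H
R ∨ H = R

R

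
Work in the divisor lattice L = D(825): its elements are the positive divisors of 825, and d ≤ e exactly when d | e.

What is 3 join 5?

15

Common upper bounds of {3, 5}: 15, 165, 75, 825.
The least among these is 15.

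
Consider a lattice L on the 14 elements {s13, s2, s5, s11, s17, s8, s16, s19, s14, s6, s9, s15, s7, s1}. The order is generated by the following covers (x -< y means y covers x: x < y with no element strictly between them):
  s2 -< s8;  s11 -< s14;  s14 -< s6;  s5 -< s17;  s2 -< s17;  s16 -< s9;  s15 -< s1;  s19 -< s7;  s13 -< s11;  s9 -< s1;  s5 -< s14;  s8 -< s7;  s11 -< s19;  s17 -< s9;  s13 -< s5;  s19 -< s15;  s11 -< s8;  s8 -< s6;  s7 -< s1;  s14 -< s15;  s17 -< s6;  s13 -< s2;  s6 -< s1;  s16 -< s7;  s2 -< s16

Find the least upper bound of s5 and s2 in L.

Common upper bounds of {s5, s2}: s1, s17, s6, s9.
The least among these is s17.

s17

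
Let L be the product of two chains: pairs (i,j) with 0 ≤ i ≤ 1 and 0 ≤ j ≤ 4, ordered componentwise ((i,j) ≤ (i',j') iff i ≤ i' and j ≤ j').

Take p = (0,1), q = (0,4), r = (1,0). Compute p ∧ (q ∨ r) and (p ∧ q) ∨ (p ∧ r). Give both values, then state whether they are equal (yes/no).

q ∨ r = (1,4), so p ∧ (q ∨ r) = (0,1) ∧ (1,4) = (0,1).
p ∧ q = (0,1) and p ∧ r = (0,0), so (p ∧ q) ∨ (p ∧ r) = (0,1) ∨ (0,0) = (0,1).
Equal: yes.

(0,1); (0,1); yes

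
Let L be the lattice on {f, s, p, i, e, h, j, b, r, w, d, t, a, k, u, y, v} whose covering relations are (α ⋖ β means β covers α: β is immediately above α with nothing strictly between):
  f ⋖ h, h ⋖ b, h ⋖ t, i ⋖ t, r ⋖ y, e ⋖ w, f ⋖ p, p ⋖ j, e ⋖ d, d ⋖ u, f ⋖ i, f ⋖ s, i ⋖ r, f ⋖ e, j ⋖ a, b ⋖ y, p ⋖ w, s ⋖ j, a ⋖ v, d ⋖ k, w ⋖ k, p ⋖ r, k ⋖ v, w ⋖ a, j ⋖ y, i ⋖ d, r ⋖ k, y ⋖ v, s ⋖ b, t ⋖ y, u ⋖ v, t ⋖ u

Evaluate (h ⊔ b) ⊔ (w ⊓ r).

y

h ∨ b = b
w ∧ r = p
b ∨ p = y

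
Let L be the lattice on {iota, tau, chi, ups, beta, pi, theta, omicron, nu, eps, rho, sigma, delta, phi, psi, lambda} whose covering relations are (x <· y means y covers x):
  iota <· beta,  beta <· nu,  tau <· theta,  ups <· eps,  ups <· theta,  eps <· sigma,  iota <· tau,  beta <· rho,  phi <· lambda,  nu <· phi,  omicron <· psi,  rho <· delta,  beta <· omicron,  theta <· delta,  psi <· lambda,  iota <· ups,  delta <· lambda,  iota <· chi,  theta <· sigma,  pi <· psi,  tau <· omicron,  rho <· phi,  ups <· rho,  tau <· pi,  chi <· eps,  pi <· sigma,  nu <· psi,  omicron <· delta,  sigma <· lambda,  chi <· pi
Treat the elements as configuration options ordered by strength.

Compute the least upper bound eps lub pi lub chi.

Common upper bounds of {eps, pi, chi}: lambda, sigma.
The least among these is sigma.

sigma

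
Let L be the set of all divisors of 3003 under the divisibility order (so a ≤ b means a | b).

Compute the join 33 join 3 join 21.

Common upper bounds of {33, 3, 21}: 231, 3003.
The least among these is 231.

231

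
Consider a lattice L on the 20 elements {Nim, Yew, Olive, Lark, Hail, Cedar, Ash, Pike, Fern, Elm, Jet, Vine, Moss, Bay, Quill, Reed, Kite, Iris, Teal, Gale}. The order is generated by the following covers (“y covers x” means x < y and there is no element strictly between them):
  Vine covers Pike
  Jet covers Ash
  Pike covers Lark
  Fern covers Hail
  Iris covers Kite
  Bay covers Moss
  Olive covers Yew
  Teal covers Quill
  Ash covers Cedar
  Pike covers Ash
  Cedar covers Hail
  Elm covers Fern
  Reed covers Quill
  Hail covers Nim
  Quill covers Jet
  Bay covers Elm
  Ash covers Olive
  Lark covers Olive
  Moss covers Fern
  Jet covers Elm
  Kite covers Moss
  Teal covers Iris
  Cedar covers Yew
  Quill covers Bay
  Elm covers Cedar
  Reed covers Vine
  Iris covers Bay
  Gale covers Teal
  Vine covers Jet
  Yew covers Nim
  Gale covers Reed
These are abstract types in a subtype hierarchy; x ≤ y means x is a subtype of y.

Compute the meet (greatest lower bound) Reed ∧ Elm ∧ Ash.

Cedar

Common lower bounds of {Reed, Elm, Ash}: Cedar, Hail, Nim, Yew.
The greatest among these is Cedar.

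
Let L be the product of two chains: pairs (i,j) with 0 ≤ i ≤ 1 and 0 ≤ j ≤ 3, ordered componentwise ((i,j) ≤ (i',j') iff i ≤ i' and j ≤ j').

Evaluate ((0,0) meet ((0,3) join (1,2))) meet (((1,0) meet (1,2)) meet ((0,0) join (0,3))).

(0,3) ∨ (1,2) = (1,3)
(0,0) ∧ (1,3) = (0,0)
(1,0) ∧ (1,2) = (1,0)
(0,0) ∨ (0,3) = (0,3)
(1,0) ∧ (0,3) = (0,0)
(0,0) ∧ (0,0) = (0,0)

(0,0)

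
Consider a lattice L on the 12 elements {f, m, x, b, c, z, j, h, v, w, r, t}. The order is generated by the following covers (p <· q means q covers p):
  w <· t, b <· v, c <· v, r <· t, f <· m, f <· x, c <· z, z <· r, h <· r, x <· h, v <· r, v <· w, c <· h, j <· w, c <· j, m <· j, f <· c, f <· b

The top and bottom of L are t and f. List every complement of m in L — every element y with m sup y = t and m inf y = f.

h, r, x, z

Need y with m ∨ y = t and m ∧ y = f.
Checking each element gives: h, r, x, z.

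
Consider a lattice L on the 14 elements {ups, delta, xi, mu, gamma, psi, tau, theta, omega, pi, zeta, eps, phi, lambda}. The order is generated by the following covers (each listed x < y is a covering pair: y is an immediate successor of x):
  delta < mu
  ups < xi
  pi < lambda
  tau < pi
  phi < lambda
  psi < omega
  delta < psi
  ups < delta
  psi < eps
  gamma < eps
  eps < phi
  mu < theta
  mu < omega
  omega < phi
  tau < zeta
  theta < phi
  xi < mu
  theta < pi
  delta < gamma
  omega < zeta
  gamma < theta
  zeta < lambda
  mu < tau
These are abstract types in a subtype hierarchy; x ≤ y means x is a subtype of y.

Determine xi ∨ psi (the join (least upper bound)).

omega

Common upper bounds of {xi, psi}: lambda, omega, phi, zeta.
The least among these is omega.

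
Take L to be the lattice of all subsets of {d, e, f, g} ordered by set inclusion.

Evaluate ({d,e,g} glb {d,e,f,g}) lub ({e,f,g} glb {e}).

{d,e,g} ∧ {d,e,f,g} = {d,e,g}
{e,f,g} ∧ {e} = {e}
{d,e,g} ∨ {e} = {d,e,g}

{d,e,g}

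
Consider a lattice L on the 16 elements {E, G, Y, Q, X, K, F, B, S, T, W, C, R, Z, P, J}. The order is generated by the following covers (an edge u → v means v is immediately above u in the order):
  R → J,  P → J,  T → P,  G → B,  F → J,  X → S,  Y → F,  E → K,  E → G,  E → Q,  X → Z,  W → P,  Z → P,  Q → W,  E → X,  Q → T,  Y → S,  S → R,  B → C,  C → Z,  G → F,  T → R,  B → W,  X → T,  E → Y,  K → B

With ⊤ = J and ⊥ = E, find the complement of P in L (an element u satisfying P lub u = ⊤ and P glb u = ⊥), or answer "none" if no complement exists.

Y

Need u with P ∨ u = J and P ∧ u = E.
Checking each element gives: Y.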